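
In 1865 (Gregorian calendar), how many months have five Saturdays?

A month of length L has five Saturdays iff its first Saturday is on day ≤ L−28 (so day 1–3 in a 31-day month, 1–2 in a 30-day month, day 1 in a leap February).
Checking each month of 1865: Jan starts Sun (31d); Feb starts Wed (28d); Mar starts Wed (31d); Apr starts Sat (30d) ✓; May starts Mon (31d); Jun starts Thu (30d); Jul starts Sat (31d) ✓; Aug starts Tue (31d); Sep starts Fri (30d) ✓; Oct starts Sun (31d); Nov starts Wed (30d); Dec starts Fri (31d) ✓.
Five-Saturday months: April, July, September, December → 4.

4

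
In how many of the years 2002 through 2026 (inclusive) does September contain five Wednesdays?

September has 30 days; it has five Wednesdays when Wednesday falls among the first (month-length − 28) days — i.e. when September 1 is one of Wednesday/Tuesday.
September 1 by year: 2002:Sun 2003:Mon 2004:Wed✓ 2005:Thu 2006:Fri 2007:Sat 2008:Mon 2009:Tue✓ 2010:Wed✓ 2011:Thu 2012:Sat 2013:Sun 2014:Mon 2015:Tue✓ 2016:Thu 2017:Fri 2018:Sat 2019:Sun 2020:Tue✓ 2021:Wed✓ 2022:Thu 2023:Fri 2024:Sun 2025:Mon 2026:Tue✓
Years with five Wednesdays: 2004, 2009, 2010, 2015, 2020, 2021, 2026 → 7.

7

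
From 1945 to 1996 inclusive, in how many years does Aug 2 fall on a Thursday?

Track Aug 2's weekday year by year (advancing +1, or +2 across a Feb 29):
  1945: Thu ✓  1946: Fri (+1)  1947: Sat (+1)  1948: Mon (+2)  1949: Tue (+1)
  1950: Wed (+1)  1951: Thu (+1) ✓  1952: Sat (+2)  1953: Sun (+1)  1954: Mon (+1)
  1955: Tue (+1)  1956: Thu (+2) ✓  1957: Fri (+1)  1958: Sat (+1)  … (24 more years) …
  1983: Tue (+1)  1984: Thu (+2) ✓  1985: Fri (+1)  1986: Sat (+1)  1987: Sun (+1)
  1988: Tue (+2)  1989: Wed (+1)  1990: Thu (+1) ✓  1991: Fri (+1)  1992: Sun (+2)
  1993: Mon (+1)  1994: Tue (+1)  1995: Wed (+1)  1996: Fri (+2)
Thursday years: 1945, 1951, 1956, 1962, 1973, 1979, 1984, 1990 — 8 in total.

8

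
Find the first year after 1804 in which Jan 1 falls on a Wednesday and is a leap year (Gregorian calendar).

Jan 1 advances by 2 weekdays after a leap year and by 1 after a common year.
1804: Jan 1 is Sunday (leap).
1805: Tuesday
1806: Wednesday
1807: Thursday
1808: Friday (leap)
1809: Sunday
1810: Monday
1811: Tuesday
1812: Wednesday (leap)
1812 begins on a Wednesday and is a leap year.

1812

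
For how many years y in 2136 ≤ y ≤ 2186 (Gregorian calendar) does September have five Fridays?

15

September has 30 days; it has five Fridays when Friday falls among the first (month-length − 28) days — i.e. when September 1 is one of Friday/Thursday.
September 1 by year: 2136:Sat 2137:Sun 2138:Mon 2139:Tue 2140:Thu✓ 2141:Fri✓ 2142:Sat 2143:Sun 2144:Tue 2145:Wed 2146:Thu✓ 2147:Fri✓ 2148:Sun 2149:Mon 2150:Tue …(21 more)… 2172:Tue 2173:Wed 2174:Thu✓ 2175:Fri✓ 2176:Sun 2177:Mon 2178:Tue 2179:Wed 2180:Fri✓ 2181:Sat 2182:Sun 2183:Mon 2184:Wed 2185:Thu✓ 2186:Fri✓
Years with five Fridays: 2140, 2141, 2146, 2147, 2152, 2157, 2158, 2163, 2168, 2169, 2174, 2175, 2180, 2185, 2186 → 15.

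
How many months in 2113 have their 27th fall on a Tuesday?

1

Check the 27th of each month of 2113: Jan 27: Fri, Feb 27: Mon, Mar 27: Mon, Apr 27: Thu, May 27: Sat, Jun 27: Tue, Jul 27: Thu, Aug 27: Sun, Sep 27: Wed, Oct 27: Fri, Nov 27: Mon, Dec 27: Wed.
Tuesday occurs in June — 1 month.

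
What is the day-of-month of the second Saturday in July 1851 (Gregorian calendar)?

July 1, 1851 is a Tuesday, so the first Saturday is the 5th.
The second Saturday is 5 + 7 = 12.

12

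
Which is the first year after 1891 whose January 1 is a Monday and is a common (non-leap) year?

1894

Jan 1 advances by 2 weekdays after a leap year and by 1 after a common year.
1891: Jan 1 is Thursday.
1892: Friday (leap)
1893: Sunday
1894: Monday
1894 begins on a Monday and is a common year.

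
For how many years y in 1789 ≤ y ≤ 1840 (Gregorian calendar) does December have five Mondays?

December has 31 days; it has five Mondays when Monday falls among the first (month-length − 28) days — i.e. when December 1 is one of Monday/Sunday/Saturday.
December 1 by year: 1789:Tue 1790:Wed 1791:Thu 1792:Sat✓ 1793:Sun✓ 1794:Mon✓ 1795:Tue 1796:Thu 1797:Fri 1798:Sat✓ 1799:Sun✓ 1800:Mon✓ 1801:Tue 1802:Wed 1803:Thu …(22 more)… 1826:Fri 1827:Sat✓ 1828:Mon✓ 1829:Tue 1830:Wed 1831:Thu 1832:Sat✓ 1833:Sun✓ 1834:Mon✓ 1835:Tue 1836:Thu 1837:Fri 1838:Sat✓ 1839:Sun✓ 1840:Tue
Years with five Mondays: 1792, 1793, 1794, 1798, 1799, 1800, 1804, 1805, 1806, 1810, 1811, 1816, 1817, 1821, 1822, 1823, 1827, 1828, 1832, 1833, 1834, 1838, 1839 → 23.

23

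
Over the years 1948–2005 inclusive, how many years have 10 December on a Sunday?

Track 10 December's weekday year by year (advancing +1, or +2 across a Feb 29):
  1948: Fri  1949: Sat (+1)  1950: Sun (+1) ✓  1951: Mon (+1)  1952: Wed (+2)
  1953: Thu (+1)  1954: Fri (+1)  1955: Sat (+1)  1956: Mon (+2)  1957: Tue (+1)
  1958: Wed (+1)  1959: Thu (+1)  1960: Sat (+2)  1961: Sun (+1) ✓  … (30 more years) …
  1992: Thu (+2)  1993: Fri (+1)  1994: Sat (+1)  1995: Sun (+1) ✓  1996: Tue (+2)
  1997: Wed (+1)  1998: Thu (+1)  1999: Fri (+1)  2000: Sun (+2) ✓  2001: Mon (+1)
  2002: Tue (+1)  2003: Wed (+1)  2004: Fri (+2)  2005: Sat (+1)
Sunday years: 1950, 1961, 1967, 1972, 1978, 1989, 1995, 2000 — 8 in total.

8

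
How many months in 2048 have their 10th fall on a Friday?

3

Check the 10th of each month of 2048: Jan 10: Fri, Feb 10: Mon, Mar 10: Tue, Apr 10: Fri, May 10: Sun, Jun 10: Wed, Jul 10: Fri, Aug 10: Mon, Sep 10: Thu, Oct 10: Sat, Nov 10: Tue, Dec 10: Thu.
Friday occurs in January, April, July — 3 months.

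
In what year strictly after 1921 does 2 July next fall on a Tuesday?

From one year to the next, a fixed date's weekday advances by 1, or by 2 when a Feb 29 lies between the two dates.
1921: July 2 is Saturday.
1922: Sunday (+1)
1923: Monday (+1)
1924: Wednesday (+2)
1925: Thursday (+1)
1926: Friday (+1)
1927: Saturday (+1)
1928: Monday (+2)
1929: Tuesday (+1)
2 July falls on a Tuesday in 1929.

1929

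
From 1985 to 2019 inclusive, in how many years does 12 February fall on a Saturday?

4

Track 12 February's weekday year by year (advancing +1, or +2 across a Feb 29):
  1985: Tue  1986: Wed (+1)  1987: Thu (+1)  1988: Fri (+1)  1989: Sun (+2)
  1990: Mon (+1)  1991: Tue (+1)  1992: Wed (+1)  1993: Fri (+2)  1994: Sat (+1) ✓
  1995: Sun (+1)  1996: Mon (+1)  1997: Wed (+2)  1998: Thu (+1)  … (7 more years) …
  2006: Sun (+1)  2007: Mon (+1)  2008: Tue (+1)  2009: Thu (+2)  2010: Fri (+1)
  2011: Sat (+1) ✓  2012: Sun (+1)  2013: Tue (+2)  2014: Wed (+1)  2015: Thu (+1)
  2016: Fri (+1)  2017: Sun (+2)  2018: Mon (+1)  2019: Tue (+1)
Saturday years: 1994, 2000, 2005, 2011 — 4 in total.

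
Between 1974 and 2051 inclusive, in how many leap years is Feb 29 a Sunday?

3

Leap years in 1974–2051: 19 of them.
Feb 29 weekday advances by 5 (mod 7) from one leap year to the next four years later (or differs when a century non-leap intervenes).
Leap-day weekdays: 1976:Sun✓ 1980:Fri 1984:Wed 1988:Mon 1992:Sat 1996:Thu 2000:Tue 2004:Sun✓ 2008:Fri 2012:Wed 2016:Mon 2020:Sat 2024:Thu 2028:Tue 2032:Sun✓ 2036:Fri 2040:Wed 2044:Mon 2048:Sat
Sunday: 1976, 2004, 2032 → 3.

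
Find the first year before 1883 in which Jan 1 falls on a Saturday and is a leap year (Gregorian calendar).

1876

Jan 1 advances by 2 weekdays after a leap year and by 1 after a common year.
1883: Jan 1 is Monday.
1882: Sunday
1881: Saturday
1880: Thursday (leap)
1879: Wednesday
1878: Tuesday
1877: Monday
1876: Saturday (leap)
1876 begins on a Saturday and is a leap year.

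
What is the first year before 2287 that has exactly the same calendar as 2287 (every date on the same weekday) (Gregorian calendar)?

Two years share a calendar iff Jan 1 falls on the same weekday and both are leap or both are common. 2287: Jan 1 is Saturday, common year.
2286: Jan 1 Friday, common
2285: Jan 1 Thursday, common
2284: Jan 1 Tuesday, leap
2283: Jan 1 Monday, common
2282: Jan 1 Sunday, common
2281: Jan 1 Saturday, common
2281 matches on both conditions.

2281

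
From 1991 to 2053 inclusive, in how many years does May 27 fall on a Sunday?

Track May 27's weekday year by year (advancing +1, or +2 across a Feb 29):
  1991: Mon  1992: Wed (+2)  1993: Thu (+1)  1994: Fri (+1)  1995: Sat (+1)
  1996: Mon (+2)  1997: Tue (+1)  1998: Wed (+1)  1999: Thu (+1)  2000: Sat (+2)
  2001: Sun (+1) ✓  2002: Mon (+1)  2003: Tue (+1)  2004: Thu (+2)  … (35 more years) …
  2040: Sun (+2) ✓  2041: Mon (+1)  2042: Tue (+1)  2043: Wed (+1)  2044: Fri (+2)
  2045: Sat (+1)  2046: Sun (+1) ✓  2047: Mon (+1)  2048: Wed (+2)  2049: Thu (+1)
  2050: Fri (+1)  2051: Sat (+1)  2052: Mon (+2)  2053: Tue (+1)
Sunday years: 2001, 2007, 2012, 2018, 2029, 2035, 2040, 2046 — 8 in total.

8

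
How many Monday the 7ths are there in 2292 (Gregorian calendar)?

2

Check the 7th of each month of 2292: Jan 7: Thu, Feb 7: Sun, Mar 7: Mon, Apr 7: Thu, May 7: Sat, Jun 7: Tue, Jul 7: Thu, Aug 7: Sun, Sep 7: Wed, Oct 7: Fri, Nov 7: Mon, Dec 7: Wed.
Monday occurs in March, November — 2 months.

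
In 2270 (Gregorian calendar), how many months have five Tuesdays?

4

A month of length L has five Tuesdays iff its first Tuesday is on day ≤ L−28 (so day 1–3 in a 31-day month, 1–2 in a 30-day month, day 1 in a leap February).
Checking each month of 2270: Jan starts Sat (31d); Feb starts Tue (28d); Mar starts Tue (31d) ✓; Apr starts Fri (30d); May starts Sun (31d) ✓; Jun starts Wed (30d); Jul starts Fri (31d); Aug starts Mon (31d) ✓; Sep starts Thu (30d); Oct starts Sat (31d); Nov starts Tue (30d) ✓; Dec starts Thu (31d).
Five-Tuesday months: March, May, August, November → 4.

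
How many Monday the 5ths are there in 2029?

3

Check the 5th of each month of 2029: Jan 5: Fri, Feb 5: Mon, Mar 5: Mon, Apr 5: Thu, May 5: Sat, Jun 5: Tue, Jul 5: Thu, Aug 5: Sun, Sep 5: Wed, Oct 5: Fri, Nov 5: Mon, Dec 5: Wed.
Monday occurs in February, March, November — 3 months.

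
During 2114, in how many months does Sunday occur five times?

A month of length L has five Sundays iff its first Sunday is on day ≤ L−28 (so day 1–3 in a 31-day month, 1–2 in a 30-day month, day 1 in a leap February).
Checking each month of 2114: Jan starts Mon (31d); Feb starts Thu (28d); Mar starts Thu (31d); Apr starts Sun (30d) ✓; May starts Tue (31d); Jun starts Fri (30d); Jul starts Sun (31d) ✓; Aug starts Wed (31d); Sep starts Sat (30d) ✓; Oct starts Mon (31d); Nov starts Thu (30d); Dec starts Sat (31d) ✓.
Five-Sunday months: April, July, September, December → 4.

4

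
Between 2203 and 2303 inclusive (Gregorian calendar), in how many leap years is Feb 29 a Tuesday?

Leap years in 2203–2303: 24 of them.
Feb 29 weekday advances by 5 (mod 7) from one leap year to the next four years later (or differs when a century non-leap intervenes).
Leap-day weekdays: 2204:Wed 2208:Mon 2212:Sat 2216:Thu 2220:Tue✓ 2224:Sun 2228:Fri 2232:Wed 2236:Mon 2240:Sat 2244:Thu 2248:Tue✓ 2252:Sun 2256:Fri 2260:Wed 2264:Mon 2268:Sat 2272:Thu 2276:Tue✓ 2280:Sun 2284:Fri 2288:Wed 2292:Mon 2296:Sat
Tuesday: 2220, 2248, 2276 → 3.

3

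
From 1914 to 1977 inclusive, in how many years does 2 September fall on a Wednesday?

9

Track 2 September's weekday year by year (advancing +1, or +2 across a Feb 29):
  1914: Wed ✓  1915: Thu (+1)  1916: Sat (+2)  1917: Sun (+1)  1918: Mon (+1)
  1919: Tue (+1)  1920: Thu (+2)  1921: Fri (+1)  1922: Sat (+1)  1923: Sun (+1)
  1924: Tue (+2)  1925: Wed (+1) ✓  1926: Thu (+1)  1927: Fri (+1)  … (36 more years) …
  1964: Wed (+2) ✓  1965: Thu (+1)  1966: Fri (+1)  1967: Sat (+1)  1968: Mon (+2)
  1969: Tue (+1)  1970: Wed (+1) ✓  1971: Thu (+1)  1972: Sat (+2)  1973: Sun (+1)
  1974: Mon (+1)  1975: Tue (+1)  1976: Thu (+2)  1977: Fri (+1)
Wednesday years: 1914, 1925, 1931, 1936, 1942, 1953, 1959, 1964, 1970 — 9 in total.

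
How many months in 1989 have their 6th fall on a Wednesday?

Check the 6th of each month of 1989: Jan 6: Fri, Feb 6: Mon, Mar 6: Mon, Apr 6: Thu, May 6: Sat, Jun 6: Tue, Jul 6: Thu, Aug 6: Sun, Sep 6: Wed, Oct 6: Fri, Nov 6: Mon, Dec 6: Wed.
Wednesday occurs in September, December — 2 months.

2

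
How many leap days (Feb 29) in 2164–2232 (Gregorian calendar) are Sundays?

Leap years in 2164–2232: 17 of them.
Feb 29 weekday advances by 5 (mod 7) from one leap year to the next four years later (or differs when a century non-leap intervenes).
Leap-day weekdays: 2164:Wed 2168:Mon 2172:Sat 2176:Thu 2180:Tue 2184:Sun✓ 2188:Fri 2192:Wed 2196:Mon 2204:Wed 2208:Mon 2212:Sat 2216:Thu 2220:Tue 2224:Sun✓ 2228:Fri 2232:Wed
Sunday: 2184, 2224 → 2.

2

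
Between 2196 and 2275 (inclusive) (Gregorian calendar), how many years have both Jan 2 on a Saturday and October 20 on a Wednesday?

9

Check each year's weekday for Jan 2 and October 20:
  2196: Sat/Thu  2197: Mon/Fri  2198: Tue/Sat  2199: Wed/Sun  2200: Thu/Mon  2201: Fri/Tue  2202: Sat/Wed ✓  2203: Sun/Thu  2204: Mon/Sat  2205: Wed/Sun  2206: Thu/Mon  2207: Fri/Tue  2208: Sat/Thu  2209: Mon/Fri  …(52 more)…  2262: Thu/Mon  2263: Fri/Tue  2264: Sat/Thu  2265: Mon/Fri  2266: Tue/Sat  2267: Wed/Sun  2268: Thu/Tue  2269: Sat/Wed ✓  2270: Sun/Thu  2271: Mon/Fri  2272: Tue/Sun  2273: Thu/Mon  2274: Fri/Tue  2275: Sat/Wed ✓
Both conditions hold in: 2202, 2213, 2219, 2230, 2241, 2247, 2258, 2269, 2275 — 9.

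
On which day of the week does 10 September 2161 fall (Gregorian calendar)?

Thursday

January 1, 2161 is a Thursday.
September 10 is day 253 of the year, i.e. 252 days after Jan 1.
252 mod 7 = 0, so advance 0 weekdays from Thursday: Thursday.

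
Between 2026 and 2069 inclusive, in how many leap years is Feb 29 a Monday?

1

Leap years in 2026–2069: 11 of them.
Feb 29 weekday advances by 5 (mod 7) from one leap year to the next four years later (or differs when a century non-leap intervenes).
Leap-day weekdays: 2028:Tue 2032:Sun 2036:Fri 2040:Wed 2044:Mon✓ 2048:Sat 2052:Thu 2056:Tue 2060:Sun 2064:Fri 2068:Wed
Monday: 2044 → 1.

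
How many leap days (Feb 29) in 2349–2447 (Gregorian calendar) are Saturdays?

Leap years in 2349–2447: 24 of them.
Feb 29 weekday advances by 5 (mod 7) from one leap year to the next four years later (or differs when a century non-leap intervenes).
Leap-day weekdays: 2352:Fri 2356:Wed 2360:Mon 2364:Sat✓ 2368:Thu 2372:Tue 2376:Sun 2380:Fri 2384:Wed 2388:Mon 2392:Sat✓ 2396:Thu 2400:Tue 2404:Sun 2408:Fri 2412:Wed 2416:Mon 2420:Sat✓ 2424:Thu 2428:Tue 2432:Sun 2436:Fri 2440:Wed 2444:Mon
Saturday: 2364, 2392, 2420 → 3.

3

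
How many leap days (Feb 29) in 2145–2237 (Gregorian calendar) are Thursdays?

3

Leap years in 2145–2237: 22 of them.
Feb 29 weekday advances by 5 (mod 7) from one leap year to the next four years later (or differs when a century non-leap intervenes).
Leap-day weekdays: 2148:Thu✓ 2152:Tue 2156:Sun 2160:Fri 2164:Wed 2168:Mon 2172:Sat 2176:Thu✓ 2180:Tue 2184:Sun 2188:Fri 2192:Wed 2196:Mon 2204:Wed 2208:Mon 2212:Sat 2216:Thu✓ 2220:Tue 2224:Sun 2228:Fri 2232:Wed 2236:Mon
Thursday: 2148, 2176, 2216 → 3.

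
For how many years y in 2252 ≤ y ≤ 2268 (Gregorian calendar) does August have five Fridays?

7

August has 31 days; it has five Fridays when Friday falls among the first (month-length − 28) days — i.e. when August 1 is one of Friday/Thursday/Wednesday.
August 1 by year: 2252:Sun 2253:Mon 2254:Tue 2255:Wed✓ 2256:Fri✓ 2257:Sat 2258:Sun 2259:Mon 2260:Wed✓ 2261:Thu✓ 2262:Fri✓ 2263:Sat 2264:Mon 2265:Tue 2266:Wed✓ 2267:Thu✓ 2268:Sat
Years with five Fridays: 2255, 2256, 2260, 2261, 2262, 2266, 2267 → 7.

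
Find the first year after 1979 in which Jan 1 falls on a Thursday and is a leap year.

Jan 1 advances by 2 weekdays after a leap year and by 1 after a common year.
1979: Jan 1 is Monday.
1980: Tuesday (leap)
1981: Thursday
1982: Friday
1983: Saturday
1984: Sunday (leap)
1985: Tuesday
1986: Wednesday
1987: Thursday
1988: Friday (leap)
1989: Sunday
1990: Monday
1991: Tuesday
1992: Wednesday (leap)
1993: Friday
1994: Saturday
1995: Sunday
1996: Monday (leap)
1997: Wednesday
1998: Thursday
1999: Friday
2000: Saturday (leap)
2001: Monday
2002: Tuesday
2003: Wednesday
2004: Thursday (leap)
2004 begins on a Thursday and is a leap year.

2004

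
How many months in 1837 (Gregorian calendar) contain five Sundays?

A month of length L has five Sundays iff its first Sunday is on day ≤ L−28 (so day 1–3 in a 31-day month, 1–2 in a 30-day month, day 1 in a leap February).
Checking each month of 1837: Jan starts Sun (31d) ✓; Feb starts Wed (28d); Mar starts Wed (31d); Apr starts Sat (30d) ✓; May starts Mon (31d); Jun starts Thu (30d); Jul starts Sat (31d) ✓; Aug starts Tue (31d); Sep starts Fri (30d); Oct starts Sun (31d) ✓; Nov starts Wed (30d); Dec starts Fri (31d) ✓.
Five-Sunday months: January, April, July, October, December → 5.

5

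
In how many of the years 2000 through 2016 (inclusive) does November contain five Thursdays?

5

November has 30 days; it has five Thursdays when Thursday falls among the first (month-length − 28) days — i.e. when November 1 is one of Thursday/Wednesday.
November 1 by year: 2000:Wed✓ 2001:Thu✓ 2002:Fri 2003:Sat 2004:Mon 2005:Tue 2006:Wed✓ 2007:Thu✓ 2008:Sat 2009:Sun 2010:Mon 2011:Tue 2012:Thu✓ 2013:Fri 2014:Sat 2015:Sun 2016:Tue
Years with five Thursdays: 2000, 2001, 2006, 2007, 2012 → 5.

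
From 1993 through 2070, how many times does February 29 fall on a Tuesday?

Leap years in 1993–2070: 19 of them.
Feb 29 weekday advances by 5 (mod 7) from one leap year to the next four years later (or differs when a century non-leap intervenes).
Leap-day weekdays: 1996:Thu 2000:Tue✓ 2004:Sun 2008:Fri 2012:Wed 2016:Mon 2020:Sat 2024:Thu 2028:Tue✓ 2032:Sun 2036:Fri 2040:Wed 2044:Mon 2048:Sat 2052:Thu 2056:Tue✓ 2060:Sun 2064:Fri 2068:Wed
Tuesday: 2000, 2028, 2056 → 3.

3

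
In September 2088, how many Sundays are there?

September 2088 has 30 days and begins on Wednesday.
The first Sunday is September 5.
Sundays fall on 5, 12, 19, 26 — that's 4.

4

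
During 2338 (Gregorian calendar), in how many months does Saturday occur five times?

5

A month of length L has five Saturdays iff its first Saturday is on day ≤ L−28 (so day 1–3 in a 31-day month, 1–2 in a 30-day month, day 1 in a leap February).
Checking each month of 2338: Jan starts Sat (31d) ✓; Feb starts Tue (28d); Mar starts Tue (31d); Apr starts Fri (30d) ✓; May starts Sun (31d); Jun starts Wed (30d); Jul starts Fri (31d) ✓; Aug starts Mon (31d); Sep starts Thu (30d); Oct starts Sat (31d) ✓; Nov starts Tue (30d); Dec starts Thu (31d) ✓.
Five-Saturday months: January, April, July, October, December → 5.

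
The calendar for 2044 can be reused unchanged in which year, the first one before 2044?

2016

Two years share a calendar iff Jan 1 falls on the same weekday and both are leap or both are common. 2044: Jan 1 is Friday, leap year.
2043: Jan 1 Thursday, common
2042: Jan 1 Wednesday, common
2041: Jan 1 Tuesday, common
2040: Jan 1 Sunday, leap
2039: Jan 1 Saturday, common
2038: Jan 1 Friday, common
2037: Jan 1 Thursday, common
2036: Jan 1 Tuesday, leap
2035: Jan 1 Monday, common
2034: Jan 1 Sunday, common
2033: Jan 1 Saturday, common
2032: Jan 1 Thursday, leap
2031: Jan 1 Wednesday, common
2030: Jan 1 Tuesday, common
2029: Jan 1 Monday, common
2028: Jan 1 Saturday, leap
2027: Jan 1 Friday, common
2026: Jan 1 Thursday, common
2025: Jan 1 Wednesday, common
2024: Jan 1 Monday, leap
2023: Jan 1 Sunday, common
2022: Jan 1 Saturday, common
2021: Jan 1 Friday, common
2020: Jan 1 Wednesday, leap
2019: Jan 1 Tuesday, common
2018: Jan 1 Monday, common
2017: Jan 1 Sunday, common
2016: Jan 1 Friday, leap
2016 matches on both conditions.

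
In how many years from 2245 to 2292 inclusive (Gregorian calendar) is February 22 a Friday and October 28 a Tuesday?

Check each year's weekday for February 22 and October 28:
  2245: Sat/Tue  2246: Sun/Wed  2247: Mon/Thu  2248: Tue/Sat  2249: Thu/Sun  2250: Fri/Mon  2251: Sat/Tue  2252: Sun/Thu  2253: Tue/Fri  2254: Wed/Sat  2255: Thu/Sun  2256: Fri/Tue ✓  2257: Sun/Wed  2258: Mon/Thu  …(20 more)…  2279: Sat/Tue  2280: Sun/Thu  2281: Tue/Fri  2282: Wed/Sat  2283: Thu/Sun  2284: Fri/Tue ✓  2285: Sun/Wed  2286: Mon/Thu  2287: Tue/Fri  2288: Wed/Sun  2289: Fri/Mon  2290: Sat/Tue  2291: Sun/Wed  2292: Mon/Fri
Both conditions hold in: 2256, 2284 — 2.

2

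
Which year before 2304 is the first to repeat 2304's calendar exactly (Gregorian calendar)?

Two years share a calendar iff Jan 1 falls on the same weekday and both are leap or both are common. 2304: Jan 1 is Friday, leap year.
2303: Jan 1 Thursday, common
2302: Jan 1 Wednesday, common
2301: Jan 1 Tuesday, common
2300: Jan 1 Monday, common
2299: Jan 1 Sunday, common
2298: Jan 1 Saturday, common
2297: Jan 1 Friday, common
2296: Jan 1 Wednesday, leap
2295: Jan 1 Tuesday, common
2294: Jan 1 Monday, common
2293: Jan 1 Sunday, common
2292: Jan 1 Friday, leap
2292 matches on both conditions.

2292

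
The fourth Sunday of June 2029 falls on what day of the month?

June 1, 2029 is a Friday, so the first Sunday is the 3rd.
The fourth Sunday is 3 + 21 = 24.

24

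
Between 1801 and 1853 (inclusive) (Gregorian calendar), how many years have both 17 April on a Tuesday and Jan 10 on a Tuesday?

Check each year's weekday for 17 April and Jan 10:
  1801: Fri/Sat  1802: Sat/Sun  1803: Sun/Mon  1804: Tue/Tue ✓  1805: Wed/Thu  1806: Thu/Fri  1807: Fri/Sat  1808: Sun/Sun  1809: Mon/Tue  1810: Tue/Wed  1811: Wed/Thu  1812: Fri/Fri  1813: Sat/Sun  1814: Sun/Mon  …(25 more)…  1840: Fri/Fri  1841: Sat/Sun  1842: Sun/Mon  1843: Mon/Tue  1844: Wed/Wed  1845: Thu/Fri  1846: Fri/Sat  1847: Sat/Sun  1848: Mon/Mon  1849: Tue/Wed  1850: Wed/Thu  1851: Thu/Fri  1852: Sat/Sat  1853: Sun/Mon
Both conditions hold in: 1804, 1832 — 2.

2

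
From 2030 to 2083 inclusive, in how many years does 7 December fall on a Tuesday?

8

Track 7 December's weekday year by year (advancing +1, or +2 across a Feb 29):
  2030: Sat  2031: Sun (+1)  2032: Tue (+2) ✓  2033: Wed (+1)  2034: Thu (+1)
  2035: Fri (+1)  2036: Sun (+2)  2037: Mon (+1)  2038: Tue (+1) ✓  2039: Wed (+1)
  2040: Fri (+2)  2041: Sat (+1)  2042: Sun (+1)  2043: Mon (+1)  … (26 more years) …
  2070: Sun (+1)  2071: Mon (+1)  2072: Wed (+2)  2073: Thu (+1)  2074: Fri (+1)
  2075: Sat (+1)  2076: Mon (+2)  2077: Tue (+1) ✓  2078: Wed (+1)  2079: Thu (+1)
  2080: Sat (+2)  2081: Sun (+1)  2082: Mon (+1)  2083: Tue (+1) ✓
Tuesday years: 2032, 2038, 2049, 2055, 2060, 2066, 2077, 2083 — 8 in total.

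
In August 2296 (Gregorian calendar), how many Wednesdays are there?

4

August 2296 has 31 days and begins on Saturday.
The first Wednesday is August 5.
Wednesdays fall on 5, 12, 19, 26 — that's 4.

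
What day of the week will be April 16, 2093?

January 1, 2093 is a Thursday.
April 16 is day 106 of the year, i.e. 105 days after Jan 1.
105 mod 7 = 0, so advance 0 weekdays from Thursday: Thursday.

Thursday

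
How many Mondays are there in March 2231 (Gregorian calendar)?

March 2231 has 31 days and begins on Tuesday.
The first Monday is March 7.
Mondays fall on 7, 14, 21, 28 — that's 4.

4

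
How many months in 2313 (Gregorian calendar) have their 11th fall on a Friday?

Check the 11th of each month of 2313: Jan 11: Sat, Feb 11: Tue, Mar 11: Tue, Apr 11: Fri, May 11: Sun, Jun 11: Wed, Jul 11: Fri, Aug 11: Mon, Sep 11: Thu, Oct 11: Sat, Nov 11: Tue, Dec 11: Thu.
Friday occurs in April, July — 2 months.

2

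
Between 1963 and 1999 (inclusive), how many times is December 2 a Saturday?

Track December 2's weekday year by year (advancing +1, or +2 across a Feb 29):
  1963: Mon  1964: Wed (+2)  1965: Thu (+1)  1966: Fri (+1)  1967: Sat (+1) ✓
  1968: Mon (+2)  1969: Tue (+1)  1970: Wed (+1)  1971: Thu (+1)  1972: Sat (+2) ✓
  1973: Sun (+1)  1974: Mon (+1)  1975: Tue (+1)  1976: Thu (+2)  … (9 more years) …
  1986: Tue (+1)  1987: Wed (+1)  1988: Fri (+2)  1989: Sat (+1) ✓  1990: Sun (+1)
  1991: Mon (+1)  1992: Wed (+2)  1993: Thu (+1)  1994: Fri (+1)  1995: Sat (+1) ✓
  1996: Mon (+2)  1997: Tue (+1)  1998: Wed (+1)  1999: Thu (+1)
Saturday years: 1967, 1972, 1978, 1989, 1995 — 5 in total.

5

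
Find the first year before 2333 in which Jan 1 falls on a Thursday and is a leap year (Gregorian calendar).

Jan 1 advances by 2 weekdays after a leap year and by 1 after a common year.
2333: Jan 1 is Sunday.
2332: Friday (leap)
2331: Thursday
2330: Wednesday
2329: Tuesday
2328: Sunday (leap)
2327: Saturday
2326: Friday
2325: Thursday
2324: Tuesday (leap)
2323: Monday
2322: Sunday
2321: Saturday
2320: Thursday (leap)
2320 begins on a Thursday and is a leap year.

2320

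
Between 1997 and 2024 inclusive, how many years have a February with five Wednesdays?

1

February has 28 days (29 in leap years); it has five Wednesdays when Wednesday falls among the first (month-length − 28) days — i.e. when February 1 is Wednesday in a leap year (never in a common year).
February 1 by year: 1997:Sat 1998:Sun 1999:Mon 2000:Tue 2001:Thu 2002:Fri 2003:Sat 2004:Sun 2005:Tue 2006:Wed 2007:Thu 2008:Fri 2009:Sun 2010:Mon 2011:Tue 2012:Wed✓ 2013:Fri 2014:Sat 2015:Sun 2016:Mon 2017:Wed 2018:Thu 2019:Fri 2020:Sat 2021:Mon 2022:Tue 2023:Wed 2024:Thu
Years with five Wednesdays: 2012 → 1.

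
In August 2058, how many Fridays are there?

5

August 2058 has 31 days and begins on Thursday.
The first Friday is August 2.
Fridays fall on 2, 9, 16, 23, 30 — that's 5.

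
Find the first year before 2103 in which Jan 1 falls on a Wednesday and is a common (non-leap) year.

Jan 1 advances by 2 weekdays after a leap year and by 1 after a common year.
2103: Jan 1 is Monday.
2102: Sunday
2101: Saturday
2100: Friday
2099: Thursday
2098: Wednesday
2098 begins on a Wednesday and is a common year.

2098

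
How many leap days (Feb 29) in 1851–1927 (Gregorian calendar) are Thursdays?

Leap years in 1851–1927: 18 of them.
Feb 29 weekday advances by 5 (mod 7) from one leap year to the next four years later (or differs when a century non-leap intervenes).
Leap-day weekdays: 1852:Sun 1856:Fri 1860:Wed 1864:Mon 1868:Sat 1872:Thu✓ 1876:Tue 1880:Sun 1884:Fri 1888:Wed 1892:Mon 1896:Sat 1904:Mon 1908:Sat 1912:Thu✓ 1916:Tue 1920:Sun 1924:Fri
Thursday: 1872, 1912 → 2.

2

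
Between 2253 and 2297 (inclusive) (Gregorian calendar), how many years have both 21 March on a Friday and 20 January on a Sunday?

Check each year's weekday for 21 March and 20 January:
  2253: Mon/Thu  2254: Tue/Fri  2255: Wed/Sat  2256: Fri/Sun ✓  2257: Sat/Tue  2258: Sun/Wed  2259: Mon/Thu  2260: Wed/Fri  2261: Thu/Sun  2262: Fri/Mon  2263: Sat/Tue  2264: Mon/Wed  2265: Tue/Fri  2266: Wed/Sat  …(17 more)…  2284: Fri/Sun ✓  2285: Sat/Tue  2286: Sun/Wed  2287: Mon/Thu  2288: Wed/Fri  2289: Thu/Sun  2290: Fri/Mon  2291: Sat/Tue  2292: Mon/Wed  2293: Tue/Fri  2294: Wed/Sat  2295: Thu/Sun  2296: Sat/Mon  2297: Sun/Wed
Both conditions hold in: 2256, 2284 — 2.

2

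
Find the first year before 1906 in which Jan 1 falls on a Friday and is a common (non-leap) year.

Jan 1 advances by 2 weekdays after a leap year and by 1 after a common year.
1906: Jan 1 is Monday.
1905: Sunday
1904: Friday (leap)
1903: Thursday
1902: Wednesday
1901: Tuesday
1900: Monday
1899: Sunday
1898: Saturday
1897: Friday
1897 begins on a Friday and is a common year.

1897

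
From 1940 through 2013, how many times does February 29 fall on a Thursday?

Leap years in 1940–2013: 19 of them.
Feb 29 weekday advances by 5 (mod 7) from one leap year to the next four years later (or differs when a century non-leap intervenes).
Leap-day weekdays: 1940:Thu✓ 1944:Tue 1948:Sun 1952:Fri 1956:Wed 1960:Mon 1964:Sat 1968:Thu✓ 1972:Tue 1976:Sun 1980:Fri 1984:Wed 1988:Mon 1992:Sat 1996:Thu✓ 2000:Tue 2004:Sun 2008:Fri 2012:Wed
Thursday: 1940, 1968, 1996 → 3.

3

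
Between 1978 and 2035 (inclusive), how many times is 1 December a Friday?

9

Track 1 December's weekday year by year (advancing +1, or +2 across a Feb 29):
  1978: Fri ✓  1979: Sat (+1)  1980: Mon (+2)  1981: Tue (+1)  1982: Wed (+1)
  1983: Thu (+1)  1984: Sat (+2)  1985: Sun (+1)  1986: Mon (+1)  1987: Tue (+1)
  1988: Thu (+2)  1989: Fri (+1) ✓  1990: Sat (+1)  1991: Sun (+1)  … (30 more years) …
  2022: Thu (+1)  2023: Fri (+1) ✓  2024: Sun (+2)  2025: Mon (+1)  2026: Tue (+1)
  2027: Wed (+1)  2028: Fri (+2) ✓  2029: Sat (+1)  2030: Sun (+1)  2031: Mon (+1)
  2032: Wed (+2)  2033: Thu (+1)  2034: Fri (+1) ✓  2035: Sat (+1)
Friday years: 1978, 1989, 1995, 2000, 2006, 2017, 2023, 2028, 2034 — 9 in total.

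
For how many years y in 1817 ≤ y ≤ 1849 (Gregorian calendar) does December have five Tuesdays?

December has 31 days; it has five Tuesdays when Tuesday falls among the first (month-length − 28) days — i.e. when December 1 is one of Tuesday/Monday/Sunday.
December 1 by year: 1817:Mon✓ 1818:Tue✓ 1819:Wed 1820:Fri 1821:Sat 1822:Sun✓ 1823:Mon✓ 1824:Wed 1825:Thu 1826:Fri 1827:Sat 1828:Mon✓ 1829:Tue✓ 1830:Wed 1831:Thu …(3 more)… 1835:Tue✓ 1836:Thu 1837:Fri 1838:Sat 1839:Sun✓ 1840:Tue✓ 1841:Wed 1842:Thu 1843:Fri 1844:Sun✓ 1845:Mon✓ 1846:Tue✓ 1847:Wed 1848:Fri 1849:Sat
Years with five Tuesdays: 1817, 1818, 1822, 1823, 1828, 1829, 1833, 1834, 1835, 1839, 1840, 1844, 1845, 1846 → 14.

14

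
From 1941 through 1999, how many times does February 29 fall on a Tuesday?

2

Leap years in 1941–1999: 14 of them.
Feb 29 weekday advances by 5 (mod 7) from one leap year to the next four years later (or differs when a century non-leap intervenes).
Leap-day weekdays: 1944:Tue✓ 1948:Sun 1952:Fri 1956:Wed 1960:Mon 1964:Sat 1968:Thu 1972:Tue✓ 1976:Sun 1980:Fri 1984:Wed 1988:Mon 1992:Sat 1996:Thu
Tuesday: 1944, 1972 → 2.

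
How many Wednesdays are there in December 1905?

December 1905 has 31 days and begins on Friday.
The first Wednesday is December 6.
Wednesdays fall on 6, 13, 20, 27 — that's 4.

4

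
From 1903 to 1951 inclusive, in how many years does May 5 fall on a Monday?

6

Track May 5's weekday year by year (advancing +1, or +2 across a Feb 29):
  1903: Tue  1904: Thu (+2)  1905: Fri (+1)  1906: Sat (+1)  1907: Sun (+1)
  1908: Tue (+2)  1909: Wed (+1)  1910: Thu (+1)  1911: Fri (+1)  1912: Sun (+2)
  1913: Mon (+1) ✓  1914: Tue (+1)  1915: Wed (+1)  1916: Fri (+2)  … (21 more years) …
  1938: Thu (+1)  1939: Fri (+1)  1940: Sun (+2)  1941: Mon (+1) ✓  1942: Tue (+1)
  1943: Wed (+1)  1944: Fri (+2)  1945: Sat (+1)  1946: Sun (+1)  1947: Mon (+1) ✓
  1948: Wed (+2)  1949: Thu (+1)  1950: Fri (+1)  1951: Sat (+1)
Monday years: 1913, 1919, 1924, 1930, 1941, 1947 — 6 in total.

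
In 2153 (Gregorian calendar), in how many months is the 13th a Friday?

2

Check the 13th of each month of 2153: Jan 13: Sat, Feb 13: Tue, Mar 13: Tue, Apr 13: Fri, May 13: Sun, Jun 13: Wed, Jul 13: Fri, Aug 13: Mon, Sep 13: Thu, Oct 13: Sat, Nov 13: Tue, Dec 13: Thu.
Friday occurs in April, July — 2 months.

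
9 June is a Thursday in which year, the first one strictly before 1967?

1966

From one year to the next, a fixed date's weekday advances by 1, or by 2 when a Feb 29 lies between the two dates.
1967: June 9 is Friday.
1966: Thursday (−1)
9 June falls on a Thursday in 1966.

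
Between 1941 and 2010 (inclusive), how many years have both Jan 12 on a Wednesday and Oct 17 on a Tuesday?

3

Check each year's weekday for Jan 12 and Oct 17:
  1941: Sun/Fri  1942: Mon/Sat  1943: Tue/Sun  1944: Wed/Tue ✓  1945: Fri/Wed  1946: Sat/Thu  1947: Sun/Fri  1948: Mon/Sun  1949: Wed/Mon  1950: Thu/Tue  1951: Fri/Wed  1952: Sat/Fri  1953: Mon/Sat  1954: Tue/Sun  …(42 more)…  1997: Sun/Fri  1998: Mon/Sat  1999: Tue/Sun  2000: Wed/Tue ✓  2001: Fri/Wed  2002: Sat/Thu  2003: Sun/Fri  2004: Mon/Sun  2005: Wed/Mon  2006: Thu/Tue  2007: Fri/Wed  2008: Sat/Fri  2009: Mon/Sat  2010: Tue/Sun
Both conditions hold in: 1944, 1972, 2000 — 3.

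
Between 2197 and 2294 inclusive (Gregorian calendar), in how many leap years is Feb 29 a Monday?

4

Leap years in 2197–2294: 23 of them.
Feb 29 weekday advances by 5 (mod 7) from one leap year to the next four years later (or differs when a century non-leap intervenes).
Leap-day weekdays: 2204:Wed 2208:Mon✓ 2212:Sat 2216:Thu 2220:Tue 2224:Sun 2228:Fri 2232:Wed 2236:Mon✓ 2240:Sat 2244:Thu 2248:Tue 2252:Sun 2256:Fri 2260:Wed 2264:Mon✓ 2268:Sat 2272:Thu 2276:Tue 2280:Sun 2284:Fri 2288:Wed 2292:Mon✓
Monday: 2208, 2236, 2264, 2292 → 4.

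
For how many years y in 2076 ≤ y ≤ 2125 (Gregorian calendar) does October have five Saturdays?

October has 31 days; it has five Saturdays when Saturday falls among the first (month-length − 28) days — i.e. when October 1 is one of Saturday/Friday/Thursday.
October 1 by year: 2076:Thu✓ 2077:Fri✓ 2078:Sat✓ 2079:Sun 2080:Tue 2081:Wed 2082:Thu✓ 2083:Fri✓ 2084:Sun 2085:Mon 2086:Tue 2087:Wed 2088:Fri✓ 2089:Sat✓ 2090:Sun …(20 more)… 2111:Thu✓ 2112:Sat✓ 2113:Sun 2114:Mon 2115:Tue 2116:Thu✓ 2117:Fri✓ 2118:Sat✓ 2119:Sun 2120:Tue 2121:Wed 2122:Thu✓ 2123:Fri✓ 2124:Sun 2125:Mon
Years with five Saturdays: 2076, 2077, 2078, 2082, 2083, 2088, 2089, 2093, 2094, 2095, 2099, 2100, 2101, 2105, 2106, 2107, 2111, 2112, 2116, 2117, 2118, 2122, 2123 → 23.

23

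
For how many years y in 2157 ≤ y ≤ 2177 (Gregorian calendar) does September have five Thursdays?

September has 30 days; it has five Thursdays when Thursday falls among the first (month-length − 28) days — i.e. when September 1 is one of Thursday/Wednesday.
September 1 by year: 2157:Thu✓ 2158:Fri 2159:Sat 2160:Mon 2161:Tue 2162:Wed✓ 2163:Thu✓ 2164:Sat 2165:Sun 2166:Mon 2167:Tue 2168:Thu✓ 2169:Fri 2170:Sat 2171:Sun 2172:Tue 2173:Wed✓ 2174:Thu✓ 2175:Fri 2176:Sun 2177:Mon
Years with five Thursdays: 2157, 2162, 2163, 2168, 2173, 2174 → 6.

6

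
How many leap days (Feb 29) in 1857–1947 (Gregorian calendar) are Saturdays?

Leap years in 1857–1947: 21 of them.
Feb 29 weekday advances by 5 (mod 7) from one leap year to the next four years later (or differs when a century non-leap intervenes).
Leap-day weekdays: 1860:Wed 1864:Mon 1868:Sat✓ 1872:Thu 1876:Tue 1880:Sun 1884:Fri 1888:Wed 1892:Mon 1896:Sat✓ 1904:Mon 1908:Sat✓ 1912:Thu 1916:Tue 1920:Sun 1924:Fri 1928:Wed 1932:Mon 1936:Sat✓ 1940:Thu 1944:Tue
Saturday: 1868, 1896, 1908, 1936 → 4.

4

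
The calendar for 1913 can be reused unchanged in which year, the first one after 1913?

Two years share a calendar iff Jan 1 falls on the same weekday and both are leap or both are common. 1913: Jan 1 is Wednesday, common year.
1914: Jan 1 Thursday, common
1915: Jan 1 Friday, common
1916: Jan 1 Saturday, leap
1917: Jan 1 Monday, common
1918: Jan 1 Tuesday, common
1919: Jan 1 Wednesday, common
1919 matches on both conditions.

1919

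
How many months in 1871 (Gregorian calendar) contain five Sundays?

5

A month of length L has five Sundays iff its first Sunday is on day ≤ L−28 (so day 1–3 in a 31-day month, 1–2 in a 30-day month, day 1 in a leap February).
Checking each month of 1871: Jan starts Sun (31d) ✓; Feb starts Wed (28d); Mar starts Wed (31d); Apr starts Sat (30d) ✓; May starts Mon (31d); Jun starts Thu (30d); Jul starts Sat (31d) ✓; Aug starts Tue (31d); Sep starts Fri (30d); Oct starts Sun (31d) ✓; Nov starts Wed (30d); Dec starts Fri (31d) ✓.
Five-Sunday months: January, April, July, October, December → 5.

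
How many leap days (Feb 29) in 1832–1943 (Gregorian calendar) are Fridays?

Leap years in 1832–1943: 27 of them.
Feb 29 weekday advances by 5 (mod 7) from one leap year to the next four years later (or differs when a century non-leap intervenes).
Leap-day weekdays: 1832:Wed 1836:Mon 1840:Sat 1844:Thu 1848:Tue 1852:Sun 1856:Fri✓ 1860:Wed 1864:Mon 1868:Sat 1872:Thu 1876:Tue 1880:Sun 1884:Fri✓ 1888:Wed 1892:Mon 1896:Sat 1904:Mon 1908:Sat 1912:Thu 1916:Tue 1920:Sun 1924:Fri✓ 1928:Wed 1932:Mon 1936:Sat 1940:Thu
Friday: 1856, 1884, 1924 → 3.

3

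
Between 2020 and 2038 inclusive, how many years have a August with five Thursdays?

August has 31 days; it has five Thursdays when Thursday falls among the first (month-length − 28) days — i.e. when August 1 is one of Thursday/Wednesday/Tuesday.
August 1 by year: 2020:Sat 2021:Sun 2022:Mon 2023:Tue✓ 2024:Thu✓ 2025:Fri 2026:Sat 2027:Sun 2028:Tue✓ 2029:Wed✓ 2030:Thu✓ 2031:Fri 2032:Sun 2033:Mon 2034:Tue✓ 2035:Wed✓ 2036:Fri 2037:Sat 2038:Sun
Years with five Thursdays: 2023, 2024, 2028, 2029, 2030, 2034, 2035 → 7.

7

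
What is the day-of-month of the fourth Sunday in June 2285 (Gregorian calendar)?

June 1, 2285 is a Monday, so the first Sunday is the 7th.
The fourth Sunday is 7 + 21 = 28.

28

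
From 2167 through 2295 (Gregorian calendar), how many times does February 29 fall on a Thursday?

4

Leap years in 2167–2295: 31 of them.
Feb 29 weekday advances by 5 (mod 7) from one leap year to the next four years later (or differs when a century non-leap intervenes).
Leap-day weekdays: 2168:Mon 2172:Sat 2176:Thu✓ 2180:Tue 2184:Sun 2188:Fri 2192:Wed 2196:Mon 2204:Wed 2208:Mon 2212:Sat 2216:Thu✓ 2220:Tue …(5 more)… 2244:Thu✓ 2248:Tue 2252:Sun 2256:Fri 2260:Wed 2264:Mon 2268:Sat 2272:Thu✓ 2276:Tue 2280:Sun 2284:Fri 2288:Wed 2292:Mon
Thursday: 2176, 2216, 2244, 2272 → 4.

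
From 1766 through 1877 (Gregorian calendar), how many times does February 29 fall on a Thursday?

Leap years in 1766–1877: 27 of them.
Feb 29 weekday advances by 5 (mod 7) from one leap year to the next four years later (or differs when a century non-leap intervenes).
Leap-day weekdays: 1768:Mon 1772:Sat 1776:Thu✓ 1780:Tue 1784:Sun 1788:Fri 1792:Wed 1796:Mon 1804:Wed 1808:Mon 1812:Sat 1816:Thu✓ 1820:Tue 1824:Sun 1828:Fri 1832:Wed 1836:Mon 1840:Sat 1844:Thu✓ 1848:Tue 1852:Sun 1856:Fri 1860:Wed 1864:Mon 1868:Sat 1872:Thu✓ 1876:Tue
Thursday: 1776, 1816, 1844, 1872 → 4.

4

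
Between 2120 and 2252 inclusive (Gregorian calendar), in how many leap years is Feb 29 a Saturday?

4

Leap years in 2120–2252: 33 of them.
Feb 29 weekday advances by 5 (mod 7) from one leap year to the next four years later (or differs when a century non-leap intervenes).
Leap-day weekdays: 2120:Thu 2124:Tue 2128:Sun 2132:Fri 2136:Wed 2140:Mon 2144:Sat✓ 2148:Thu 2152:Tue 2156:Sun 2160:Fri 2164:Wed 2168:Mon …(7 more)… 2204:Wed 2208:Mon 2212:Sat✓ 2216:Thu 2220:Tue 2224:Sun 2228:Fri 2232:Wed 2236:Mon 2240:Sat✓ 2244:Thu 2248:Tue 2252:Sun
Saturday: 2144, 2172, 2212, 2240 → 4.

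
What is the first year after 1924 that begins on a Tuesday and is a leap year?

Jan 1 advances by 2 weekdays after a leap year and by 1 after a common year.
1924: Jan 1 is Tuesday (leap).
1925: Thursday
1926: Friday
1927: Saturday
1928: Sunday (leap)
1929: Tuesday
1930: Wednesday
1931: Thursday
1932: Friday (leap)
1933: Sunday
1934: Monday
1935: Tuesday
1936: Wednesday (leap)
1937: Friday
1938: Saturday
1939: Sunday
1940: Monday (leap)
1941: Wednesday
1942: Thursday
1943: Friday
1944: Saturday (leap)
1945: Monday
1946: Tuesday
1947: Wednesday
1948: Thursday (leap)
1949: Saturday
1950: Sunday
1951: Monday
1952: Tuesday (leap)
1952 begins on a Tuesday and is a leap year.

1952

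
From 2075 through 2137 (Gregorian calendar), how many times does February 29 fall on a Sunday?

2

Leap years in 2075–2137: 15 of them.
Feb 29 weekday advances by 5 (mod 7) from one leap year to the next four years later (or differs when a century non-leap intervenes).
Leap-day weekdays: 2076:Sat 2080:Thu 2084:Tue 2088:Sun✓ 2092:Fri 2096:Wed 2104:Fri 2108:Wed 2112:Mon 2116:Sat 2120:Thu 2124:Tue 2128:Sun✓ 2132:Fri 2136:Wed
Sunday: 2088, 2128 → 2.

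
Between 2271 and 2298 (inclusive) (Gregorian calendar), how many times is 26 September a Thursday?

4

Track 26 September's weekday year by year (advancing +1, or +2 across a Feb 29):
  2271: Tue  2272: Thu (+2) ✓  2273: Fri (+1)  2274: Sat (+1)  2275: Sun (+1)
  2276: Tue (+2)  2277: Wed (+1)  2278: Thu (+1) ✓  2279: Fri (+1)  2280: Sun (+2)
  2281: Mon (+1)  2282: Tue (+1)  2283: Wed (+1)  2284: Fri (+2)  2285: Sat (+1)
  2286: Sun (+1)  2287: Mon (+1)  2288: Wed (+2)  2289: Thu (+1) ✓  2290: Fri (+1)
  2291: Sat (+1)  2292: Mon (+2)  2293: Tue (+1)  2294: Wed (+1)  2295: Thu (+1) ✓
  2296: Sat (+2)  2297: Sun (+1)  2298: Mon (+1)
Thursday years: 2272, 2278, 2289, 2295 — 4 in total.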